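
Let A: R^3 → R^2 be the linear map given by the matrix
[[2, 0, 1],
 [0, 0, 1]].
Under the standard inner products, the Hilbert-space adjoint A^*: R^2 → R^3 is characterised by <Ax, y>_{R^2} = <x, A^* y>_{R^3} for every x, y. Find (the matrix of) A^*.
A^* = A^T =
[[2, 0],
 [0, 0],
 [1, 1]]

For real matrices with standard dot products, the defining identity <Ax, y> = <x, A^* y> gives (Ax)^T y = x^T (A^*) y, i.e. x^T A^T y = x^T (A^*) y. Since this holds for all x, y, we must have A^* = A^T. Therefore
A^* =
[[2, 0],
 [0, 0],
 [1, 1]].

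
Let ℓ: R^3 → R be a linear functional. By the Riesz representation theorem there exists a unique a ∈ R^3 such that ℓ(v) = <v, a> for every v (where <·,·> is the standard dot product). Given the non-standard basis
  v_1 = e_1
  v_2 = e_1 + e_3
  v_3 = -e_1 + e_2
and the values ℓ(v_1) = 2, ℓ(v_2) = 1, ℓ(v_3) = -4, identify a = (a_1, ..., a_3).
a = (2, -2, -1)

Write a = (a_1, ..., a_3) in the standard basis. For each basis vector v_i, ℓ(v_i) = <v_i, a> is a linear equation in the a_j's. Collect the n equations into a matrix system V a = ℓ, where row i of V is v_i (expressed in the standard basis). Since V is invertible (lower-triangular with 1s on the diagonal, up to permutation), solve by back-substitution:
  V =
[[1, 0, 0],
 [1, 0, 1],
 [-1, 1, 0]]
  V a = (2, 1, -4)
Solving gives a = (2, -2, -1).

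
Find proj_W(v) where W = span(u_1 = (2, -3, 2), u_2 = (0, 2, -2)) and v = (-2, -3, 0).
proj_W(v) = (-10/9, -11/9, 16/9)

Set up U = [u_1 | ... | u_2] ∈ R^(3×2). The projector onto W = col(U) is P = U (U^T U)^(-1) U^T.
Compute U^T U =
  [17, -10]
  [-10, 8],
and U^T v = (5, -6).
Solve U^T U · c = U^T v for the coefficients: c = (-5/9, -13/9). The projection is proj_W(v) = U c.
Check: (v - proj_W(v)) · u_1 = 0  (should be 0).
Check: (v - proj_W(v)) · u_2 = 0  (should be 0).
Result: proj_W(v) = (-10/9, -11/9, 16/9).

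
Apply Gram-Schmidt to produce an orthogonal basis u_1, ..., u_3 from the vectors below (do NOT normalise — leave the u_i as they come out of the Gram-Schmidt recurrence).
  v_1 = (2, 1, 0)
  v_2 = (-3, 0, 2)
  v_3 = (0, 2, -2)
Orthogonal basis:
  u_1 = (2, 1, 0)
  u_2 = (-3/5, 6/5, 2)
  u_3 = (-28/29, 56/29, -42/29)

Apply the Gram-Schmidt recurrence
  u_1 = v_1
  u_i = v_i − Σ_{j<i} ((v_i · u_j) / (u_j · u_j)) · u_j.

Step by step this gives:
  u_1 = (2, 1, 0)
  u_2 = (-3/5, 6/5, 2)
  u_3 = (-28/29, 56/29, -42/29)

Orthogonality check:
  u_2 · u_1 = 0 (should be 0)
  u_3 · u_1 = 0 (should be 0)
  u_3 · u_2 = 0 (should be 0)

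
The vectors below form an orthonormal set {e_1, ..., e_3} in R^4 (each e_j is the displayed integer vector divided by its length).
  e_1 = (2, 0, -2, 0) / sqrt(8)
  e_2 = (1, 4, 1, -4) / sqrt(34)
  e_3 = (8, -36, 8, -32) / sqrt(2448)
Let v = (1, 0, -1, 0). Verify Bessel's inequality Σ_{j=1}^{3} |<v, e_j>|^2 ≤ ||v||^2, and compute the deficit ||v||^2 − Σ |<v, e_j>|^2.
Σ |<v, e_j>|^2 = 2; ||v||^2 = 2; deficit = 0

Write each e_j = u_j / sqrt(<u_j, u_j>) where u_j is the displayed integer vector. Then <v, e_j> = <v, u_j> / sqrt(<u_j, u_j>), so |<v, e_j>|^2 = <v, u_j>^2 / <u_j, u_j>.
Coefficients: <v, e_1> = 4/sqrt(8), <v, e_2> = 0/sqrt(34), <v, e_3> = 0/sqrt(2448).
Square and sum: Σ |<v, e_j>|^2 = 2.
Compute ||v||^2 = v·v = 2.
Deficit = 2 − 2 = 0 ≥ 0, confirming Bessel's inequality. (The deficit equals ||v − Σ <v,e_j> e_j||^2, the squared distance from v to span{e_j}.)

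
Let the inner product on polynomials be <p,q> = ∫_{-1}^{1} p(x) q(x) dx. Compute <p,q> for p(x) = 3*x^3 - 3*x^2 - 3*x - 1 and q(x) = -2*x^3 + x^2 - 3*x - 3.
<p,q> = 15*2**(13/14)*3**(45/56)*5**(38/63)*7**(1/126)/14

Expand the product: p(x)·q(x) = -6*x^6 + 9*x^5 - 6*x^4 - x^3 + 17*x^2 + 12*x + 3.
∫_{-1}^{1} of each monomial x^k gives [2/(k+1) if k even, 0 if k odd]. Integrating term-by-term (or equivalently evaluating the antiderivative F(x) = -6*x^7/7 + 3*x^6/2 - 6*x^5/5 - x^4/4 + 17*x^3/3 + 6*x^2 + 3*x at the endpoints):
  F(1) − F(−1) = 5821/420 − (269/420) = 15*2**(13/14)*3**(45/56)*5**(38/63)*7**(1/126)/14.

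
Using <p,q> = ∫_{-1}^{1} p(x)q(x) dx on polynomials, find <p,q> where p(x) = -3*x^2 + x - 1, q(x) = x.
<p,q> = 2/3

Expand the product: p(x)·q(x) = -3*x^3 + x^2 - x.
∫_{-1}^{1} of each monomial x^k gives [2/(k+1) if k even, 0 if k odd]. Integrating term-by-term (or equivalently evaluating the antiderivative F(x) = -3*x^4/4 + x^3/3 - x^2/2 at the endpoints):
  F(1) − F(−1) = -11/12 − (-19/12) = 2/3.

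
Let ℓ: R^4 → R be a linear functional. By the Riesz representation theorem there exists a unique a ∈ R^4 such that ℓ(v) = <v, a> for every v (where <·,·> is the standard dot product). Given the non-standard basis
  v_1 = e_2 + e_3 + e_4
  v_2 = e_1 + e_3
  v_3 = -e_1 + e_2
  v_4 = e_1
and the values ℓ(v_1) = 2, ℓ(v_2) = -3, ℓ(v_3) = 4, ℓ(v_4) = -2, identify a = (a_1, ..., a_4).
a = (-2, 2, -1, 1)

Write a = (a_1, ..., a_4) in the standard basis. For each basis vector v_i, ℓ(v_i) = <v_i, a> is a linear equation in the a_j's. Collect the n equations into a matrix system V a = ℓ, where row i of V is v_i (expressed in the standard basis). Since V is invertible (lower-triangular with 1s on the diagonal, up to permutation), solve by back-substitution:
  V =
[[0, 1, 1, 1],
 [1, 0, 1, 0],
 [-1, 1, 0, 0],
 [1, 0, 0, 0]]
  V a = (2, -3, 4, -2)
Solving gives a = (-2, 2, -1, 1).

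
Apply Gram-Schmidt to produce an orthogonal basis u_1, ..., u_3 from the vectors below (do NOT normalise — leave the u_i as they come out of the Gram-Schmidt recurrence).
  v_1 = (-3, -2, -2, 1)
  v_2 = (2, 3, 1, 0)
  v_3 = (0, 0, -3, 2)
Orthogonal basis:
  u_1 = (-3, -2, -2, 1)
  u_2 = (-1/3, 13/9, -5/9, 7/9)
  u_3 = (47/28, -17/28, -43/28, 3/4)

Apply the Gram-Schmidt recurrence
  u_1 = v_1
  u_i = v_i − Σ_{j<i} ((v_i · u_j) / (u_j · u_j)) · u_j.

Step by step this gives:
  u_1 = (-3, -2, -2, 1)
  u_2 = (-1/3, 13/9, -5/9, 7/9)
  u_3 = (47/28, -17/28, -43/28, 3/4)

Orthogonality check:
  u_2 · u_1 = 0 (should be 0)
  u_3 · u_1 = 0 (should be 0)
  u_3 · u_2 = 0 (should be 0)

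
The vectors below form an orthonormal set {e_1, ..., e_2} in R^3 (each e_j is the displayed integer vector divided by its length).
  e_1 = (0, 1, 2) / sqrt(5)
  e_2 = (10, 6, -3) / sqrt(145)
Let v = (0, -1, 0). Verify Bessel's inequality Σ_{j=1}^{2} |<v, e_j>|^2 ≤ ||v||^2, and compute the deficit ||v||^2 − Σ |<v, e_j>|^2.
Σ |<v, e_j>|^2 = 13/29; ||v||^2 = 1; deficit = 16/29

Write each e_j = u_j / sqrt(<u_j, u_j>) where u_j is the displayed integer vector. Then <v, e_j> = <v, u_j> / sqrt(<u_j, u_j>), so |<v, e_j>|^2 = <v, u_j>^2 / <u_j, u_j>.
Coefficients: <v, e_1> = -1/sqrt(5), <v, e_2> = -6/sqrt(145).
Square and sum: Σ |<v, e_j>|^2 = 13/29.
Compute ||v||^2 = v·v = 1.
Deficit = 1 − 13/29 = 16/29 ≥ 0, confirming Bessel's inequality. (The deficit equals ||v − Σ <v,e_j> e_j||^2, the squared distance from v to span{e_j}.)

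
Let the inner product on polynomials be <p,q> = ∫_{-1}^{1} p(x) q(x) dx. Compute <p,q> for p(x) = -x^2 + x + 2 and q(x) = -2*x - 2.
<p,q> = -8

Expand the product: p(x)·q(x) = 2*x^3 - 6*x - 4.
∫_{-1}^{1} of each monomial x^k gives [2/(k+1) if k even, 0 if k odd]. Integrating term-by-term (or equivalently evaluating the antiderivative F(x) = x^4/2 - 3*x^2 - 4*x at the endpoints):
  F(1) − F(−1) = -13/2 − (3/2) = -8.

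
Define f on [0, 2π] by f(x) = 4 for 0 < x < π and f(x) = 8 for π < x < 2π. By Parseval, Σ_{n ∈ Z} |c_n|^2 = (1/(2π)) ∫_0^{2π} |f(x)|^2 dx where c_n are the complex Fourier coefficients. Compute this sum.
Σ |c_n|^2 = 40

Parseval equates the L^2 energy of f (normalised by 1/(2π)) with the ℓ^2 sum of its Fourier coefficients: (1/(2π)) ∫_0^{2π} |f|^2 = Σ |c_n|^2.
Compute the left side: (1/(2π)) [∫_0^π 4^2 dx + ∫_π^{2π} 8^2 dx] = (1/(2π)) · (16π + 64π) = (16 + 64)/2 = 40.
So Σ_{n ∈ Z} |c_n|^2 = 40.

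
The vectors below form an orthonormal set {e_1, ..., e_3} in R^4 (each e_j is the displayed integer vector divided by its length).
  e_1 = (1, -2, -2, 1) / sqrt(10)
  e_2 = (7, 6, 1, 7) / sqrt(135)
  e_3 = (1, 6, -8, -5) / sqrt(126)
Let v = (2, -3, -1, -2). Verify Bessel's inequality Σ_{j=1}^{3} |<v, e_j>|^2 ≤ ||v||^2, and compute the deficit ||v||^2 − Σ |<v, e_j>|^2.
Σ |<v, e_j>|^2 = 1721/189; ||v||^2 = 18; deficit = 1681/189

Write each e_j = u_j / sqrt(<u_j, u_j>) where u_j is the displayed integer vector. Then <v, e_j> = <v, u_j> / sqrt(<u_j, u_j>), so |<v, e_j>|^2 = <v, u_j>^2 / <u_j, u_j>.
Coefficients: <v, e_1> = 8/sqrt(10), <v, e_2> = -19/sqrt(135), <v, e_3> = 2/sqrt(126).
Square and sum: Σ |<v, e_j>|^2 = 1721/189.
Compute ||v||^2 = v·v = 18.
Deficit = 18 − 1721/189 = 1681/189 ≥ 0, confirming Bessel's inequality. (The deficit equals ||v − Σ <v,e_j> e_j||^2, the squared distance from v to span{e_j}.)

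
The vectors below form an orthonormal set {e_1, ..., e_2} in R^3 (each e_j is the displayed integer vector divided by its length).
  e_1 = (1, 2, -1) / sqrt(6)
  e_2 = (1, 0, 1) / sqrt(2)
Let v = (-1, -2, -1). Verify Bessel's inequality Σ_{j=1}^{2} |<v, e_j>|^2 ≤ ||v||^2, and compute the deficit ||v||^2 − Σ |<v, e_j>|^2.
Σ |<v, e_j>|^2 = 14/3; ||v||^2 = 6; deficit = 4/3

Write each e_j = u_j / sqrt(<u_j, u_j>) where u_j is the displayed integer vector. Then <v, e_j> = <v, u_j> / sqrt(<u_j, u_j>), so |<v, e_j>|^2 = <v, u_j>^2 / <u_j, u_j>.
Coefficients: <v, e_1> = -4/sqrt(6), <v, e_2> = -2/sqrt(2).
Square and sum: Σ |<v, e_j>|^2 = 14/3.
Compute ||v||^2 = v·v = 6.
Deficit = 6 − 14/3 = 4/3 ≥ 0, confirming Bessel's inequality. (The deficit equals ||v − Σ <v,e_j> e_j||^2, the squared distance from v to span{e_j}.)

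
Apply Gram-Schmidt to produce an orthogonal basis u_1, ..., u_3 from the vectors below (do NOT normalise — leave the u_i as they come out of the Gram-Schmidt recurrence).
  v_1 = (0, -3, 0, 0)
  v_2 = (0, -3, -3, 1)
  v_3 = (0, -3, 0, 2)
Orthogonal basis:
  u_1 = (0, -3, 0, 0)
  u_2 = (0, 0, -3, 1)
  u_3 = (0, 0, 3/5, 9/5)

Apply the Gram-Schmidt recurrence
  u_1 = v_1
  u_i = v_i − Σ_{j<i} ((v_i · u_j) / (u_j · u_j)) · u_j.

Step by step this gives:
  u_1 = (0, -3, 0, 0)
  u_2 = (0, 0, -3, 1)
  u_3 = (0, 0, 3/5, 9/5)

Orthogonality check:
  u_2 · u_1 = 0 (should be 0)
  u_3 · u_1 = 0 (should be 0)
  u_3 · u_2 = 0 (should be 0)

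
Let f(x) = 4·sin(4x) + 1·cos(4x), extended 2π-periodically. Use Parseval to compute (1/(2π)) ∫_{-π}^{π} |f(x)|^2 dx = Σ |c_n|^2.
Σ |c_n|^2 = 17/2

Expand |f|^2 and use orthogonality of {sin(nx), cos(mx)} on [-π, π]:
  ∫_{-π}^{π} sin(nx)^2 dx = π, ∫ cos(mx)^2 dx = π, and cross terms integrate to 0.
So ∫_{-π}^{π} f(x)^2 dx = 4^2 · π + 1^2 · π = (16 + 1)π.
Divide by 2π: (16 + 1)/2 = 17/2.
By Parseval, this equals Σ |c_n|^2.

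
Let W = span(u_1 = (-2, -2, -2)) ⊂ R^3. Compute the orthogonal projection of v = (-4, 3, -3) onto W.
proj_W(v) = (-4/3, -4/3, -4/3)

Set up U = [u_1 | ... | u_1] ∈ R^(3×1). The projector onto W = col(U) is P = U (U^T U)^(-1) U^T.
Compute U^T U =
  [12],
and U^T v = (8).
Solve U^T U · c = U^T v for the coefficients: c = (2/3). The projection is proj_W(v) = U c.
Check: (v - proj_W(v)) · u_1 = 0  (should be 0).
Result: proj_W(v) = (-4/3, -4/3, -4/3).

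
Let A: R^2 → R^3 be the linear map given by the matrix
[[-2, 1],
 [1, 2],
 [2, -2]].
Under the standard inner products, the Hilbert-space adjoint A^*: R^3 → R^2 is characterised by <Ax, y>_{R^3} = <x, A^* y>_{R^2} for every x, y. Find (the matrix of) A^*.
A^* = A^T =
[[-2, 1, 2],
 [1, 2, -2]]

For real matrices with standard dot products, the defining identity <Ax, y> = <x, A^* y> gives (Ax)^T y = x^T (A^*) y, i.e. x^T A^T y = x^T (A^*) y. Since this holds for all x, y, we must have A^* = A^T. Therefore
A^* =
[[-2, 1, 2],
 [1, 2, -2]].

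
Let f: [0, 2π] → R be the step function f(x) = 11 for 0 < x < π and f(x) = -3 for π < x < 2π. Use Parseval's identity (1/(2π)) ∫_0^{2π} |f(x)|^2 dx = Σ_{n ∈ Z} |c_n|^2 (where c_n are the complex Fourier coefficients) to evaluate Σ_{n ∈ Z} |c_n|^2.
Σ |c_n|^2 = 65

Parseval equates the L^2 energy of f (normalised by 1/(2π)) with the ℓ^2 sum of its Fourier coefficients: (1/(2π)) ∫_0^{2π} |f|^2 = Σ |c_n|^2.
Compute the left side: (1/(2π)) [∫_0^π 11^2 dx + ∫_π^{2π} (-3)^2 dx] = (1/(2π)) · (121π + 9π) = (121 + 9)/2 = 65.
So Σ_{n ∈ Z} |c_n|^2 = 65.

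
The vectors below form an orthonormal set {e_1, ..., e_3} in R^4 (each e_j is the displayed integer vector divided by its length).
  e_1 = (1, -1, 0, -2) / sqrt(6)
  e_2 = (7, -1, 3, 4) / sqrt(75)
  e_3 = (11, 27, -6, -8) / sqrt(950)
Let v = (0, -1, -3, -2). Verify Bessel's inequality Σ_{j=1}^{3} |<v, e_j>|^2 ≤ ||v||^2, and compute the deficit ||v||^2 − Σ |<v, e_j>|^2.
Σ |<v, e_j>|^2 = 145/19; ||v||^2 = 14; deficit = 121/19

Write each e_j = u_j / sqrt(<u_j, u_j>) where u_j is the displayed integer vector. Then <v, e_j> = <v, u_j> / sqrt(<u_j, u_j>), so |<v, e_j>|^2 = <v, u_j>^2 / <u_j, u_j>.
Coefficients: <v, e_1> = 5/sqrt(6), <v, e_2> = -16/sqrt(75), <v, e_3> = 7/sqrt(950).
Square and sum: Σ |<v, e_j>|^2 = 145/19.
Compute ||v||^2 = v·v = 14.
Deficit = 14 − 145/19 = 121/19 ≥ 0, confirming Bessel's inequality. (The deficit equals ||v − Σ <v,e_j> e_j||^2, the squared distance from v to span{e_j}.)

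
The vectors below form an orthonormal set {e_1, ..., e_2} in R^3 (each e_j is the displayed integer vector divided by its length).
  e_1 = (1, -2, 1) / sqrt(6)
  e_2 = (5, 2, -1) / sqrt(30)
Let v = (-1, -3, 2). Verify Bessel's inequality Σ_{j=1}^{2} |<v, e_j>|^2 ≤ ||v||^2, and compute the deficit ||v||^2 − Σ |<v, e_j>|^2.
Σ |<v, e_j>|^2 = 69/5; ||v||^2 = 14; deficit = 1/5

Write each e_j = u_j / sqrt(<u_j, u_j>) where u_j is the displayed integer vector. Then <v, e_j> = <v, u_j> / sqrt(<u_j, u_j>), so |<v, e_j>|^2 = <v, u_j>^2 / <u_j, u_j>.
Coefficients: <v, e_1> = 7/sqrt(6), <v, e_2> = -13/sqrt(30).
Square and sum: Σ |<v, e_j>|^2 = 69/5.
Compute ||v||^2 = v·v = 14.
Deficit = 14 − 69/5 = 1/5 ≥ 0, confirming Bessel's inequality. (The deficit equals ||v − Σ <v,e_j> e_j||^2, the squared distance from v to span{e_j}.)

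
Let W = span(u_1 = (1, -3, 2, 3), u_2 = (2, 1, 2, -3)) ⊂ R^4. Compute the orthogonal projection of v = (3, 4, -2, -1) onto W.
proj_W(v) = (-2/63, 271/126, -41/63, -115/42)

Set up U = [u_1 | ... | u_2] ∈ R^(4×2). The projector onto W = col(U) is P = U (U^T U)^(-1) U^T.
Compute U^T U =
  [23, -6]
  [-6, 18],
and U^T v = (-16, 9).
Solve U^T U · c = U^T v for the coefficients: c = (-13/21, 37/126). The projection is proj_W(v) = U c.
Check: (v - proj_W(v)) · u_1 = 0  (should be 0).
Check: (v - proj_W(v)) · u_2 = 0  (should be 0).
Result: proj_W(v) = (-2/63, 271/126, -41/63, -115/42).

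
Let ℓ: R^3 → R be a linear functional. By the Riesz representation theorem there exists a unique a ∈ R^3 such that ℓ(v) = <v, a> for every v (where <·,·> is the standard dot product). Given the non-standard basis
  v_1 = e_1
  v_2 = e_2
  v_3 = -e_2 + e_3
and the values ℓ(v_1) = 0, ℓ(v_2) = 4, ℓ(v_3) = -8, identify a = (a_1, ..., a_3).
a = (0, 4, -4)

Write a = (a_1, ..., a_3) in the standard basis. For each basis vector v_i, ℓ(v_i) = <v_i, a> is a linear equation in the a_j's. Collect the n equations into a matrix system V a = ℓ, where row i of V is v_i (expressed in the standard basis). Since V is invertible (lower-triangular with 1s on the diagonal, up to permutation), solve by back-substitution:
  V =
[[1, 0, 0],
 [0, 1, 0],
 [0, -1, 1]]
  V a = (0, 4, -8)
Solving gives a = (0, 4, -4).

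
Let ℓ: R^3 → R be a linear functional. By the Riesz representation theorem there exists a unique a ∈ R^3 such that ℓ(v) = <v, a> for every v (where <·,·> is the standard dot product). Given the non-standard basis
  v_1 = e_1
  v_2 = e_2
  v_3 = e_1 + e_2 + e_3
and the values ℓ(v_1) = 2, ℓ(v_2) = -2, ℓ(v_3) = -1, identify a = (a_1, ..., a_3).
a = (2, -2, -1)

Write a = (a_1, ..., a_3) in the standard basis. For each basis vector v_i, ℓ(v_i) = <v_i, a> is a linear equation in the a_j's. Collect the n equations into a matrix system V a = ℓ, where row i of V is v_i (expressed in the standard basis). Since V is invertible (lower-triangular with 1s on the diagonal, up to permutation), solve by back-substitution:
  V =
[[1, 0, 0],
 [0, 1, 0],
 [1, 1, 1]]
  V a = (2, -2, -1)
Solving gives a = (2, -2, -1).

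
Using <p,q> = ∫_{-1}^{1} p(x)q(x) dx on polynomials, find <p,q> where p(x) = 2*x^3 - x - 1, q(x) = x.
<p,q> = 2/15

Expand the product: p(x)·q(x) = 2*x^4 - x^2 - x.
∫_{-1}^{1} of each monomial x^k gives [2/(k+1) if k even, 0 if k odd]. Integrating term-by-term (or equivalently evaluating the antiderivative F(x) = 2*x^5/5 - x^3/3 - x^2/2 at the endpoints):
  F(1) − F(−1) = -13/30 − (-17/30) = 2/15.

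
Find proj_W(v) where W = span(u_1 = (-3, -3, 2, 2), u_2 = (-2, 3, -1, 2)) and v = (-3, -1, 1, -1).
proj_W(v) = (-672/467, -612/467, 420/467, 456/467)

Set up U = [u_1 | ... | u_2] ∈ R^(4×2). The projector onto W = col(U) is P = U (U^T U)^(-1) U^T.
Compute U^T U =
  [26, -1]
  [-1, 18],
and U^T v = (12, 0).
Solve U^T U · c = U^T v for the coefficients: c = (216/467, 12/467). The projection is proj_W(v) = U c.
Check: (v - proj_W(v)) · u_1 = 0  (should be 0).
Check: (v - proj_W(v)) · u_2 = 0  (should be 0).
Result: proj_W(v) = (-672/467, -612/467, 420/467, 456/467).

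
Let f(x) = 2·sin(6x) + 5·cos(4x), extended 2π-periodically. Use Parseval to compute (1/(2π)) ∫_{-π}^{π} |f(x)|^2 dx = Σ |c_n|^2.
Σ |c_n|^2 = 29/2

Expand |f|^2 and use orthogonality of {sin(nx), cos(mx)} on [-π, π]:
  ∫_{-π}^{π} sin(nx)^2 dx = π, ∫ cos(mx)^2 dx = π, and cross terms integrate to 0.
So ∫_{-π}^{π} f(x)^2 dx = 2^2 · π + 5^2 · π = (4 + 25)π.
Divide by 2π: (4 + 25)/2 = 29/2.
By Parseval, this equals Σ |c_n|^2.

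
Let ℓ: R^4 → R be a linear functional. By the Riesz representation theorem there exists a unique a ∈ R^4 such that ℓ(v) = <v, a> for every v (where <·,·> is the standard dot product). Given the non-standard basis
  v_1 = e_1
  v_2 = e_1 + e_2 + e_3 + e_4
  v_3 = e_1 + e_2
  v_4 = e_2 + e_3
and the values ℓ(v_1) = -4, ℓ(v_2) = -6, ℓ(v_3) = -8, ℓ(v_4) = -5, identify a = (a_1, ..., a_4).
a = (-4, -4, -1, 3)

Write a = (a_1, ..., a_4) in the standard basis. For each basis vector v_i, ℓ(v_i) = <v_i, a> is a linear equation in the a_j's. Collect the n equations into a matrix system V a = ℓ, where row i of V is v_i (expressed in the standard basis). Since V is invertible (lower-triangular with 1s on the diagonal, up to permutation), solve by back-substitution:
  V =
[[1, 0, 0, 0],
 [1, 1, 1, 1],
 [1, 1, 0, 0],
 [0, 1, 1, 0]]
  V a = (-4, -6, -8, -5)
Solving gives a = (-4, -4, -1, 3).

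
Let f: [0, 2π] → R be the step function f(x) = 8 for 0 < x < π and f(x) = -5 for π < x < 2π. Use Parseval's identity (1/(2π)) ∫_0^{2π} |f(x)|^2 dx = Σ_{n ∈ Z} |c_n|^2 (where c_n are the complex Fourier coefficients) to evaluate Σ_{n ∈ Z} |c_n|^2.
Σ |c_n|^2 = 89/2

Parseval equates the L^2 energy of f (normalised by 1/(2π)) with the ℓ^2 sum of its Fourier coefficients: (1/(2π)) ∫_0^{2π} |f|^2 = Σ |c_n|^2.
Compute the left side: (1/(2π)) [∫_0^π 8^2 dx + ∫_π^{2π} (-5)^2 dx] = (1/(2π)) · (64π + 25π) = (64 + 25)/2 = 89/2.
So Σ_{n ∈ Z} |c_n|^2 = 89/2.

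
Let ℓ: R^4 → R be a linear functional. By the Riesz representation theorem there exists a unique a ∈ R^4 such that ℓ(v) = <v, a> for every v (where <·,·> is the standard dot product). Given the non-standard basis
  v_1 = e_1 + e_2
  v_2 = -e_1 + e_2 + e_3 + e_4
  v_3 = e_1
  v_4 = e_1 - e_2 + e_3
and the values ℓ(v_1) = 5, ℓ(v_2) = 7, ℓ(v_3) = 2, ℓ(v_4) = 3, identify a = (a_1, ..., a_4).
a = (2, 3, 4, 2)

Write a = (a_1, ..., a_4) in the standard basis. For each basis vector v_i, ℓ(v_i) = <v_i, a> is a linear equation in the a_j's. Collect the n equations into a matrix system V a = ℓ, where row i of V is v_i (expressed in the standard basis). Since V is invertible (lower-triangular with 1s on the diagonal, up to permutation), solve by back-substitution:
  V =
[[1, 1, 0, 0],
 [-1, 1, 1, 1],
 [1, 0, 0, 0],
 [1, -1, 1, 0]]
  V a = (5, 7, 2, 3)
Solving gives a = (2, 3, 4, 2).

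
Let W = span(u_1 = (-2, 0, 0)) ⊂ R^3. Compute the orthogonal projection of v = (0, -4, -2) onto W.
proj_W(v) = (0, 0, 0)

Set up U = [u_1 | ... | u_1] ∈ R^(3×1). The projector onto W = col(U) is P = U (U^T U)^(-1) U^T.
Compute U^T U =
  [4],
and U^T v = (0).
Solve U^T U · c = U^T v for the coefficients: c = (0). The projection is proj_W(v) = U c.
Check: (v - proj_W(v)) · u_1 = 0  (should be 0).
Result: proj_W(v) = (0, 0, 0).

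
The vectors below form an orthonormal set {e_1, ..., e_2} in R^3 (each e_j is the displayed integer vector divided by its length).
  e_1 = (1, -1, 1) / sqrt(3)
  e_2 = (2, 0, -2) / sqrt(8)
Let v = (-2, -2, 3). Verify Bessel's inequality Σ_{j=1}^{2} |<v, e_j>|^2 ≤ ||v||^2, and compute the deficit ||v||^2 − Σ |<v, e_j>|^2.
Σ |<v, e_j>|^2 = 31/2; ||v||^2 = 17; deficit = 3/2

Write each e_j = u_j / sqrt(<u_j, u_j>) where u_j is the displayed integer vector. Then <v, e_j> = <v, u_j> / sqrt(<u_j, u_j>), so |<v, e_j>|^2 = <v, u_j>^2 / <u_j, u_j>.
Coefficients: <v, e_1> = 3/sqrt(3), <v, e_2> = -10/sqrt(8).
Square and sum: Σ |<v, e_j>|^2 = 31/2.
Compute ||v||^2 = v·v = 17.
Deficit = 17 − 31/2 = 3/2 ≥ 0, confirming Bessel's inequality. (The deficit equals ||v − Σ <v,e_j> e_j||^2, the squared distance from v to span{e_j}.)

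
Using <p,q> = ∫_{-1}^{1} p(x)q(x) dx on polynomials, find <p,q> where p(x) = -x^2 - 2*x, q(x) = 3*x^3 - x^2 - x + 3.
<p,q> = -8/3

Expand the product: p(x)·q(x) = -3*x^5 - 5*x^4 + 3*x^3 - x^2 - 6*x.
∫_{-1}^{1} of each monomial x^k gives [2/(k+1) if k even, 0 if k odd]. Integrating term-by-term (or equivalently evaluating the antiderivative F(x) = -x^6/2 - x^5 + 3*x^4/4 - x^3/3 - 3*x^2 at the endpoints):
  F(1) − F(−1) = -49/12 − (-17/12) = -8/3.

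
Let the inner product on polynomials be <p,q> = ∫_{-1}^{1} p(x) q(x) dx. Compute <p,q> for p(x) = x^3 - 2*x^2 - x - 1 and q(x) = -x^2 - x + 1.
<p,q> = -8/5

Expand the product: p(x)·q(x) = -x^5 + x^4 + 4*x^3 - 1.
∫_{-1}^{1} of each monomial x^k gives [2/(k+1) if k even, 0 if k odd]. Integrating term-by-term (or equivalently evaluating the antiderivative F(x) = -x^6/6 + x^5/5 + x^4 - x at the endpoints):
  F(1) − F(−1) = 1/30 − (49/30) = -8/5.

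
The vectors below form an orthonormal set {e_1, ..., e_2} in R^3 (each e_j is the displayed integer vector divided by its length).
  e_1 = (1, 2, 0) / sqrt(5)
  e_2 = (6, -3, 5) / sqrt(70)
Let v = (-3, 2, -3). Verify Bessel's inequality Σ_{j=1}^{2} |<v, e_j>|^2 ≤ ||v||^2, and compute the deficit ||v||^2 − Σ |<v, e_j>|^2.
Σ |<v, e_j>|^2 = 307/14; ||v||^2 = 22; deficit = 1/14

Write each e_j = u_j / sqrt(<u_j, u_j>) where u_j is the displayed integer vector. Then <v, e_j> = <v, u_j> / sqrt(<u_j, u_j>), so |<v, e_j>|^2 = <v, u_j>^2 / <u_j, u_j>.
Coefficients: <v, e_1> = 1/sqrt(5), <v, e_2> = -39/sqrt(70).
Square and sum: Σ |<v, e_j>|^2 = 307/14.
Compute ||v||^2 = v·v = 22.
Deficit = 22 − 307/14 = 1/14 ≥ 0, confirming Bessel's inequality. (The deficit equals ||v − Σ <v,e_j> e_j||^2, the squared distance from v to span{e_j}.)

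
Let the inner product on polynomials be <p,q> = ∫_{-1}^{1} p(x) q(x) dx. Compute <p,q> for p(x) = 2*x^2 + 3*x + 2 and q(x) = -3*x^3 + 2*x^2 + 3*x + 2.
<p,q> = 52/3

Expand the product: p(x)·q(x) = -6*x^5 - 5*x^4 + 6*x^3 + 17*x^2 + 12*x + 4.
∫_{-1}^{1} of each monomial x^k gives [2/(k+1) if k even, 0 if k odd]. Integrating term-by-term (or equivalently evaluating the antiderivative F(x) = -x^6 - x^5 + 3*x^4/2 + 17*x^3/3 + 6*x^2 + 4*x at the endpoints):
  F(1) − F(−1) = 91/6 − (-13/6) = 52/3.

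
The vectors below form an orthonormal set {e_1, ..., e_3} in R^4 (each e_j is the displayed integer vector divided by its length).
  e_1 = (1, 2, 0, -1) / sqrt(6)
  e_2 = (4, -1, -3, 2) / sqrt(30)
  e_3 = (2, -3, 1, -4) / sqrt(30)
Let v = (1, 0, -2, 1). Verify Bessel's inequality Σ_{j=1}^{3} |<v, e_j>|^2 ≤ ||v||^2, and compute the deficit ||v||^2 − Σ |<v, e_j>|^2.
Σ |<v, e_j>|^2 = 16/3; ||v||^2 = 6; deficit = 2/3

Write each e_j = u_j / sqrt(<u_j, u_j>) where u_j is the displayed integer vector. Then <v, e_j> = <v, u_j> / sqrt(<u_j, u_j>), so |<v, e_j>|^2 = <v, u_j>^2 / <u_j, u_j>.
Coefficients: <v, e_1> = 0/sqrt(6), <v, e_2> = 12/sqrt(30), <v, e_3> = -4/sqrt(30).
Square and sum: Σ |<v, e_j>|^2 = 16/3.
Compute ||v||^2 = v·v = 6.
Deficit = 6 − 16/3 = 2/3 ≥ 0, confirming Bessel's inequality. (The deficit equals ||v − Σ <v,e_j> e_j||^2, the squared distance from v to span{e_j}.)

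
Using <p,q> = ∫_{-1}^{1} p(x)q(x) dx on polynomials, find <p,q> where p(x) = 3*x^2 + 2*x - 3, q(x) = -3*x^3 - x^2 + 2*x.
<p,q> = 16/15

Expand the product: p(x)·q(x) = -9*x^5 - 9*x^4 + 13*x^3 + 7*x^2 - 6*x.
∫_{-1}^{1} of each monomial x^k gives [2/(k+1) if k even, 0 if k odd]. Integrating term-by-term (or equivalently evaluating the antiderivative F(x) = -3*x^6/2 - 9*x^5/5 + 13*x^4/4 + 7*x^3/3 - 3*x^2 at the endpoints):
  F(1) − F(−1) = -43/60 − (-107/60) = 16/15.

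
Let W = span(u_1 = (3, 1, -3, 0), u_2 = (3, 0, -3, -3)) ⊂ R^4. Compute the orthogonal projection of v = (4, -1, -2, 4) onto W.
proj_W(v) = (53/21, 13/7, -53/21, 64/21)

Set up U = [u_1 | ... | u_2] ∈ R^(4×2). The projector onto W = col(U) is P = U (U^T U)^(-1) U^T.
Compute U^T U =
  [19, 18]
  [18, 27],
and U^T v = (17, 6).
Solve U^T U · c = U^T v for the coefficients: c = (13/7, -64/63). The projection is proj_W(v) = U c.
Check: (v - proj_W(v)) · u_1 = 0  (should be 0).
Check: (v - proj_W(v)) · u_2 = 0  (should be 0).
Result: proj_W(v) = (53/21, 13/7, -53/21, 64/21).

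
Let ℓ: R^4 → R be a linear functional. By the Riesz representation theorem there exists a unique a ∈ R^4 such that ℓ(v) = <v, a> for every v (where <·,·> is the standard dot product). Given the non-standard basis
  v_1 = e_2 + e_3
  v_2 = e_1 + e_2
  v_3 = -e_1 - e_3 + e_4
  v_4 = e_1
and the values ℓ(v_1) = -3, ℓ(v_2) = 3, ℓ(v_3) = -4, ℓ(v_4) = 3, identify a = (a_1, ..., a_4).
a = (3, 0, -3, -4)

Write a = (a_1, ..., a_4) in the standard basis. For each basis vector v_i, ℓ(v_i) = <v_i, a> is a linear equation in the a_j's. Collect the n equations into a matrix system V a = ℓ, where row i of V is v_i (expressed in the standard basis). Since V is invertible (lower-triangular with 1s on the diagonal, up to permutation), solve by back-substitution:
  V =
[[0, 1, 1, 0],
 [1, 1, 0, 0],
 [-1, 0, -1, 1],
 [1, 0, 0, 0]]
  V a = (-3, 3, -4, 3)
Solving gives a = (3, 0, -3, -4).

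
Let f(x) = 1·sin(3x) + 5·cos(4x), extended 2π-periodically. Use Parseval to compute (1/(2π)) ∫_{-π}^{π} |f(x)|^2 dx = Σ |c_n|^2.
Σ |c_n|^2 = 13

Expand |f|^2 and use orthogonality of {sin(nx), cos(mx)} on [-π, π]:
  ∫_{-π}^{π} sin(nx)^2 dx = π, ∫ cos(mx)^2 dx = π, and cross terms integrate to 0.
So ∫_{-π}^{π} f(x)^2 dx = 1^2 · π + 5^2 · π = (1 + 25)π.
Divide by 2π: (1 + 25)/2 = 13.
By Parseval, this equals Σ |c_n|^2.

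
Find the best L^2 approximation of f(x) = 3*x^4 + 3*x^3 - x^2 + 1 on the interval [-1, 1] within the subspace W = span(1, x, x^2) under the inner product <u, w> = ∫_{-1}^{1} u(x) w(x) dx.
g(x) = 11*x^2/7 + 9*x/5 + 26/35

The best approximation g ∈ W is the orthogonal projection of f onto W. Writing g = a_0 + a_1 x + a_2 x^2, the coefficients solve the normal equations G · a = b where
  G_{ij} = <φ_i, φ_j> and b_i = <f, φ_i>, with φ_0 = 1, φ_1 = x, φ_2 = x^2.
G =
  [2, 0, 2/3]
  [0, 2/3, 0]
  [2/3, 0, 2/5],
b = (38/15, 6/5, 118/105).
Solving gives a_0 = 26/35, a_1 = 9/5, a_2 = 11/7, so
  g(x) = 11*x^2/7 + 9*x/5 + 26/35.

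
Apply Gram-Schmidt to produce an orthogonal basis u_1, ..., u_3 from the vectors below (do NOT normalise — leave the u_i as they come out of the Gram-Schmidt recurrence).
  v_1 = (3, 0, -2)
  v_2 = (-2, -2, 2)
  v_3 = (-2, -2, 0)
Orthogonal basis:
  u_1 = (3, 0, -2)
  u_2 = (4/13, -2, 6/13)
  u_3 = (-6/7, -3/7, -9/7)

Apply the Gram-Schmidt recurrence
  u_1 = v_1
  u_i = v_i − Σ_{j<i} ((v_i · u_j) / (u_j · u_j)) · u_j.

Step by step this gives:
  u_1 = (3, 0, -2)
  u_2 = (4/13, -2, 6/13)
  u_3 = (-6/7, -3/7, -9/7)

Orthogonality check:
  u_2 · u_1 = 0 (should be 0)
  u_3 · u_1 = 0 (should be 0)
  u_3 · u_2 = 0 (should be 0)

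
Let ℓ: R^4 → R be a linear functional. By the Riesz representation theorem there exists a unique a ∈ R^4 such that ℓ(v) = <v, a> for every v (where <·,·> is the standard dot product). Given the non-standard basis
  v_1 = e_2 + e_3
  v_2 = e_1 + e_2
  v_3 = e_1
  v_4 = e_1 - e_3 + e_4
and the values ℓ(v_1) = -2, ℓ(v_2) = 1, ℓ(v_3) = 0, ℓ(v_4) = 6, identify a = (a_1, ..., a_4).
a = (0, 1, -3, 3)

Write a = (a_1, ..., a_4) in the standard basis. For each basis vector v_i, ℓ(v_i) = <v_i, a> is a linear equation in the a_j's. Collect the n equations into a matrix system V a = ℓ, where row i of V is v_i (expressed in the standard basis). Since V is invertible (lower-triangular with 1s on the diagonal, up to permutation), solve by back-substitution:
  V =
[[0, 1, 1, 0],
 [1, 1, 0, 0],
 [1, 0, 0, 0],
 [1, 0, -1, 1]]
  V a = (-2, 1, 0, 6)
Solving gives a = (0, 1, -3, 3).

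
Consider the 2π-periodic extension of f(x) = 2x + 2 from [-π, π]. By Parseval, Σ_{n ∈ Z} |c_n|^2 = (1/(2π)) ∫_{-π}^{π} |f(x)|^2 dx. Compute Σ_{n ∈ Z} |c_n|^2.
Σ |c_n|^2 = 4π^2/3 + 4

Expand and integrate term by term over [-π, π]:
  ∫ (2x)^2 dx = 4·(2π^3/3); ∫ 2·2·(2)·x dx = 0 (odd integrand); ∫ 2^2 dx = 4·2π.
So (1/(2π)) ∫_{-π}^{π} (2x + 2)^2 dx = 4π^2/3 + 4 = 4π^2/3 + 4.
Parseval ⇒ Σ |c_n|^2 = 4π^2/3 + 4.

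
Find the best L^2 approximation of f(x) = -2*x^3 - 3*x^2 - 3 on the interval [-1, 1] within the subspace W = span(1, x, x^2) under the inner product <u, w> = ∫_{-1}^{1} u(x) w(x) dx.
g(x) = -3*x^2 - 6*x/5 - 3

The best approximation g ∈ W is the orthogonal projection of f onto W. Writing g = a_0 + a_1 x + a_2 x^2, the coefficients solve the normal equations G · a = b where
  G_{ij} = <φ_i, φ_j> and b_i = <f, φ_i>, with φ_0 = 1, φ_1 = x, φ_2 = x^2.
G =
  [2, 0, 2/3]
  [0, 2/3, 0]
  [2/3, 0, 2/5],
b = (-8, -4/5, -16/5).
Solving gives a_0 = -3, a_1 = -6/5, a_2 = -3, so
  g(x) = -3*x^2 - 6*x/5 - 3.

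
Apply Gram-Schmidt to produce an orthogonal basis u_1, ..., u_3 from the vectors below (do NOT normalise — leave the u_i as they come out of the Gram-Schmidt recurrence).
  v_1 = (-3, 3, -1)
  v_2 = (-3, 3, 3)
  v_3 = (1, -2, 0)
Orthogonal basis:
  u_1 = (-3, 3, -1)
  u_2 = (-12/19, 12/19, 72/19)
  u_3 = (-1/2, -1/2, 0)

Apply the Gram-Schmidt recurrence
  u_1 = v_1
  u_i = v_i − Σ_{j<i} ((v_i · u_j) / (u_j · u_j)) · u_j.

Step by step this gives:
  u_1 = (-3, 3, -1)
  u_2 = (-12/19, 12/19, 72/19)
  u_3 = (-1/2, -1/2, 0)

Orthogonality check:
  u_2 · u_1 = 0 (should be 0)
  u_3 · u_1 = 0 (should be 0)
  u_3 · u_2 = 0 (should be 0)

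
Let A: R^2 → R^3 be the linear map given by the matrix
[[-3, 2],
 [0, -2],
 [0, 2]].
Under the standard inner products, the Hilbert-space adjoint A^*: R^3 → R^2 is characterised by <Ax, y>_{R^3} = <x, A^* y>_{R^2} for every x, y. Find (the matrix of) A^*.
A^* = A^T =
[[-3, 0, 0],
 [2, -2, 2]]

For real matrices with standard dot products, the defining identity <Ax, y> = <x, A^* y> gives (Ax)^T y = x^T (A^*) y, i.e. x^T A^T y = x^T (A^*) y. Since this holds for all x, y, we must have A^* = A^T. Therefore
A^* =
[[-3, 0, 0],
 [2, -2, 2]].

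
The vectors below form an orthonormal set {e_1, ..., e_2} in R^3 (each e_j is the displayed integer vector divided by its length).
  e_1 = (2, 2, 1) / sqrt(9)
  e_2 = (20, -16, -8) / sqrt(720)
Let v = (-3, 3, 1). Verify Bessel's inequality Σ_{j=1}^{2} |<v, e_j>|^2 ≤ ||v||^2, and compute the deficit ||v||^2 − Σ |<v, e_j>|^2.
Σ |<v, e_j>|^2 = 94/5; ||v||^2 = 19; deficit = 1/5

Write each e_j = u_j / sqrt(<u_j, u_j>) where u_j is the displayed integer vector. Then <v, e_j> = <v, u_j> / sqrt(<u_j, u_j>), so |<v, e_j>|^2 = <v, u_j>^2 / <u_j, u_j>.
Coefficients: <v, e_1> = 1/sqrt(9), <v, e_2> = -116/sqrt(720).
Square and sum: Σ |<v, e_j>|^2 = 94/5.
Compute ||v||^2 = v·v = 19.
Deficit = 19 − 94/5 = 1/5 ≥ 0, confirming Bessel's inequality. (The deficit equals ||v − Σ <v,e_j> e_j||^2, the squared distance from v to span{e_j}.)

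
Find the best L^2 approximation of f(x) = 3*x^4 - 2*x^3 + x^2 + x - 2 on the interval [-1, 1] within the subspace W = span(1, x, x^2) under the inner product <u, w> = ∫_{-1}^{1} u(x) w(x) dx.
g(x) = 25*x^2/7 - x/5 - 79/35

The best approximation g ∈ W is the orthogonal projection of f onto W. Writing g = a_0 + a_1 x + a_2 x^2, the coefficients solve the normal equations G · a = b where
  G_{ij} = <φ_i, φ_j> and b_i = <f, φ_i>, with φ_0 = 1, φ_1 = x, φ_2 = x^2.
G =
  [2, 0, 2/3]
  [0, 2/3, 0]
  [2/3, 0, 2/5],
b = (-32/15, -2/15, -8/105).
Solving gives a_0 = -79/35, a_1 = -1/5, a_2 = 25/7, so
  g(x) = 25*x^2/7 - x/5 - 79/35.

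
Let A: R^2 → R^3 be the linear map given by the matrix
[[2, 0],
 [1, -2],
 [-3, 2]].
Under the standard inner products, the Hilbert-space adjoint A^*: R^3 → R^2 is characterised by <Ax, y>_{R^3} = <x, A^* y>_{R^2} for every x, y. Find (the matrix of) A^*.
A^* = A^T =
[[2, 1, -3],
 [0, -2, 2]]

For real matrices with standard dot products, the defining identity <Ax, y> = <x, A^* y> gives (Ax)^T y = x^T (A^*) y, i.e. x^T A^T y = x^T (A^*) y. Since this holds for all x, y, we must have A^* = A^T. Therefore
A^* =
[[2, 1, -3],
 [0, -2, 2]].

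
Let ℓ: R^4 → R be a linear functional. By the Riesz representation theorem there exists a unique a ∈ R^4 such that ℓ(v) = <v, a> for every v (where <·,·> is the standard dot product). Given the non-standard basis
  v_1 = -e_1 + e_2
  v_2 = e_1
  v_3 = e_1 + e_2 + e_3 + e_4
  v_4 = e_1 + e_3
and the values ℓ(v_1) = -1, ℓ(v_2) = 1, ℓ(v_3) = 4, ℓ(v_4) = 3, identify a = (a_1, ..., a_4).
a = (1, 0, 2, 1)

Write a = (a_1, ..., a_4) in the standard basis. For each basis vector v_i, ℓ(v_i) = <v_i, a> is a linear equation in the a_j's. Collect the n equations into a matrix system V a = ℓ, where row i of V is v_i (expressed in the standard basis). Since V is invertible (lower-triangular with 1s on the diagonal, up to permutation), solve by back-substitution:
  V =
[[-1, 1, 0, 0],
 [1, 0, 0, 0],
 [1, 1, 1, 1],
 [1, 0, 1, 0]]
  V a = (-1, 1, 4, 3)
Solving gives a = (1, 0, 2, 1).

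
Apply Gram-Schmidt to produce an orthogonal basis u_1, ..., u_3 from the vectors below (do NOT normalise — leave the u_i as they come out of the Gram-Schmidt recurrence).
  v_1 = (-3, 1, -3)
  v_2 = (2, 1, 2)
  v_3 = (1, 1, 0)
Orthogonal basis:
  u_1 = (-3, 1, -3)
  u_2 = (5/19, 30/19, 5/19)
  u_3 = (1/2, 0, -1/2)

Apply the Gram-Schmidt recurrence
  u_1 = v_1
  u_i = v_i − Σ_{j<i} ((v_i · u_j) / (u_j · u_j)) · u_j.

Step by step this gives:
  u_1 = (-3, 1, -3)
  u_2 = (5/19, 30/19, 5/19)
  u_3 = (1/2, 0, -1/2)

Orthogonality check:
  u_2 · u_1 = 0 (should be 0)
  u_3 · u_1 = 0 (should be 0)
  u_3 · u_2 = 0 (should be 0)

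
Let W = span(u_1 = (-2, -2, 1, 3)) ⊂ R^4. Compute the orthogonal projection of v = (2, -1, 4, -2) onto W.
proj_W(v) = (4/9, 4/9, -2/9, -2/3)

Set up U = [u_1 | ... | u_1] ∈ R^(4×1). The projector onto W = col(U) is P = U (U^T U)^(-1) U^T.
Compute U^T U =
  [18],
and U^T v = (-4).
Solve U^T U · c = U^T v for the coefficients: c = (-2/9). The projection is proj_W(v) = U c.
Check: (v - proj_W(v)) · u_1 = 0  (should be 0).
Result: proj_W(v) = (4/9, 4/9, -2/9, -2/3).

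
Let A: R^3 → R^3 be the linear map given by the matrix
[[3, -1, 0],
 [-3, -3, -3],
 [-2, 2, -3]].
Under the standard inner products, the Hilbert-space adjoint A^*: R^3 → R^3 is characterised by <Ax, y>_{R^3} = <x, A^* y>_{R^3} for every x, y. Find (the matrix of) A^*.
A^* = A^T =
[[3, -3, -2],
 [-1, -3, 2],
 [0, -3, -3]]

For real matrices with standard dot products, the defining identity <Ax, y> = <x, A^* y> gives (Ax)^T y = x^T (A^*) y, i.e. x^T A^T y = x^T (A^*) y. Since this holds for all x, y, we must have A^* = A^T. Therefore
A^* =
[[3, -3, -2],
 [-1, -3, 2],
 [0, -3, -3]].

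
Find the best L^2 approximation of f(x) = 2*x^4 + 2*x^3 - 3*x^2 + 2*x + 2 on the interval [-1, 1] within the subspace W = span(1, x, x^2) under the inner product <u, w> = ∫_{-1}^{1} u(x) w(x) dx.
g(x) = -9*x^2/7 + 16*x/5 + 64/35

The best approximation g ∈ W is the orthogonal projection of f onto W. Writing g = a_0 + a_1 x + a_2 x^2, the coefficients solve the normal equations G · a = b where
  G_{ij} = <φ_i, φ_j> and b_i = <f, φ_i>, with φ_0 = 1, φ_1 = x, φ_2 = x^2.
G =
  [2, 0, 2/3]
  [0, 2/3, 0]
  [2/3, 0, 2/5],
b = (14/5, 32/15, 74/105).
Solving gives a_0 = 64/35, a_1 = 16/5, a_2 = -9/7, so
  g(x) = -9*x^2/7 + 16*x/5 + 64/35.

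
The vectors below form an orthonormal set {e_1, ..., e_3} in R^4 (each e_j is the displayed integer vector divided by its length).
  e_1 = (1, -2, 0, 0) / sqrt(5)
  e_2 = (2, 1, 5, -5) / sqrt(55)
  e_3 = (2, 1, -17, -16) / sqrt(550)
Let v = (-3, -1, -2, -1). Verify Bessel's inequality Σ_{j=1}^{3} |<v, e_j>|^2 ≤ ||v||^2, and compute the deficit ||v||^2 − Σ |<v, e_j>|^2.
Σ |<v, e_j>|^2 = 309/50; ||v||^2 = 15; deficit = 441/50

Write each e_j = u_j / sqrt(<u_j, u_j>) where u_j is the displayed integer vector. Then <v, e_j> = <v, u_j> / sqrt(<u_j, u_j>), so |<v, e_j>|^2 = <v, u_j>^2 / <u_j, u_j>.
Coefficients: <v, e_1> = -1/sqrt(5), <v, e_2> = -12/sqrt(55), <v, e_3> = 43/sqrt(550).
Square and sum: Σ |<v, e_j>|^2 = 309/50.
Compute ||v||^2 = v·v = 15.
Deficit = 15 − 309/50 = 441/50 ≥ 0, confirming Bessel's inequality. (The deficit equals ||v − Σ <v,e_j> e_j||^2, the squared distance from v to span{e_j}.)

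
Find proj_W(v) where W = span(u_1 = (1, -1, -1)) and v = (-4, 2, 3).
proj_W(v) = (-3, 3, 3)

Set up U = [u_1 | ... | u_1] ∈ R^(3×1). The projector onto W = col(U) is P = U (U^T U)^(-1) U^T.
Compute U^T U =
  [3],
and U^T v = (-9).
Solve U^T U · c = U^T v for the coefficients: c = (-3). The projection is proj_W(v) = U c.
Check: (v - proj_W(v)) · u_1 = 0  (should be 0).
Result: proj_W(v) = (-3, 3, 3).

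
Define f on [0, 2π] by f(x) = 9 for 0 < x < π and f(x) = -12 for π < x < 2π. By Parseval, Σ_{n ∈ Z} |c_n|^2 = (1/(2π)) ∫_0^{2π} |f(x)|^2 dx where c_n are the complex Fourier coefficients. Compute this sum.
Σ |c_n|^2 = 225/2

Parseval equates the L^2 energy of f (normalised by 1/(2π)) with the ℓ^2 sum of its Fourier coefficients: (1/(2π)) ∫_0^{2π} |f|^2 = Σ |c_n|^2.
Compute the left side: (1/(2π)) [∫_0^π 9^2 dx + ∫_π^{2π} (-12)^2 dx] = (1/(2π)) · (81π + 144π) = (81 + 144)/2 = 225/2.
So Σ_{n ∈ Z} |c_n|^2 = 225/2.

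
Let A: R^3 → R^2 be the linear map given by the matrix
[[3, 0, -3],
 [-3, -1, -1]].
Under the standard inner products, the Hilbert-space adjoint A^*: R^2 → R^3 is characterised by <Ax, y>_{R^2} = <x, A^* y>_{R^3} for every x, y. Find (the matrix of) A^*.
A^* = A^T =
[[3, -3],
 [0, -1],
 [-3, -1]]

For real matrices with standard dot products, the defining identity <Ax, y> = <x, A^* y> gives (Ax)^T y = x^T (A^*) y, i.e. x^T A^T y = x^T (A^*) y. Since this holds for all x, y, we must have A^* = A^T. Therefore
A^* =
[[3, -3],
 [0, -1],
 [-3, -1]].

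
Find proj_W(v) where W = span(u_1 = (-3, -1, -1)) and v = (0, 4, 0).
proj_W(v) = (12/11, 4/11, 4/11)

Set up U = [u_1 | ... | u_1] ∈ R^(3×1). The projector onto W = col(U) is P = U (U^T U)^(-1) U^T.
Compute U^T U =
  [11],
and U^T v = (-4).
Solve U^T U · c = U^T v for the coefficients: c = (-4/11). The projection is proj_W(v) = U c.
Check: (v - proj_W(v)) · u_1 = 0  (should be 0).
Result: proj_W(v) = (12/11, 4/11, 4/11).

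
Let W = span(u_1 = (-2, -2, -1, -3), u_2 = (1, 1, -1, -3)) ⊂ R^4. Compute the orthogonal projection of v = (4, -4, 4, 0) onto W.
proj_W(v) = (0, 0, 2/5, 6/5)

Set up U = [u_1 | ... | u_2] ∈ R^(4×2). The projector onto W = col(U) is P = U (U^T U)^(-1) U^T.
Compute U^T U =
  [18, 6]
  [6, 12],
and U^T v = (-4, -4).
Solve U^T U · c = U^T v for the coefficients: c = (-2/15, -4/15). The projection is proj_W(v) = U c.
Check: (v - proj_W(v)) · u_1 = 0  (should be 0).
Check: (v - proj_W(v)) · u_2 = 0  (should be 0).
Result: proj_W(v) = (0, 0, 2/5, 6/5).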